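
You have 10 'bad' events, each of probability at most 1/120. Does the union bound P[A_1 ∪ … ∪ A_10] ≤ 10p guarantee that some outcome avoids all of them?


Union bound: P[∪_{i=1}^{10} A_i] ≤ Σ_i P[A_i] ≤ 10·p = 10·(1/120) = 1/12.
Numerically: 1/12 ≈ 0.08333.
Is 1/12 < 1? YES.
Since P[∪ A_i] ≤ 1/12 < 1, the complement has P[∩ A_i^c] ≥ 1 − 1/12 = 11/12 > 0, so some outcome avoids every A_i.

10·p = 1/12 ≈ 0.08333; existence CERTIFIED by the union bound.


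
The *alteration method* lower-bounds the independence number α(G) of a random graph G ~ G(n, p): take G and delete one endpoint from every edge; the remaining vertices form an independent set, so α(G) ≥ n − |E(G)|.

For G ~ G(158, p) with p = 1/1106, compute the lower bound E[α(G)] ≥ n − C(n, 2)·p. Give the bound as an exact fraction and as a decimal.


E[|E(G)|] = C(158, 2)·p = 12403 · (1/1106) = 157/14.
E[α(G)] ≥ n − E[|E(G)|] = 158 − 157/14 = 2055/14.
Numerically: ≈ 146.78571.
(This is only a lower bound; the true E[α(G)] may be larger.)

E[α(G)] ≥ 2055/14 ≈ 146.78571.


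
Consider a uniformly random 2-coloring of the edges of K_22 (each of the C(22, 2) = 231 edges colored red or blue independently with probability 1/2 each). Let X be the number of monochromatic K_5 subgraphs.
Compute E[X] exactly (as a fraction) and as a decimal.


Let X = Σ_S X_S over the C(22, 5) = 26334 subsets S of size 5, where X_S = 1 if the K_5 on S is monochromatic.
For a fixed S, the K_5 on S has C(5, 2) = 10 edges. P[all 10 edges red] = (1/2)^10, and likewise for blue, so P[monochromatic] = 2·(1/2)^10 = 2^{1 − 10} = 1/512.
By linearity: E[X] = C(22, 5) · 2^{1 − 10} = 26334 · 1/512 = 13167/256.
Numerically: E[X] ≈ 51.433594.

E[X] = C(22,5)·2^(1−C(5,2)) = 13167/256 ≈ 51.433594.


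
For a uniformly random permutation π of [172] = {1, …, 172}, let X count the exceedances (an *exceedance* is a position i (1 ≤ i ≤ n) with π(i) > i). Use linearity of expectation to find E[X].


Write X = Σ_{i=1}^{172} X_i, where X_i = 1_{π(i) > i}.
For each fixed i, π(i) is uniform over {1, …, 172} (marginal of a uniform permutation), so P[π(i) > i] = (n − i)/n. Summing: Σ_{i=1}^{172} (n − i)/n = (0 + 1 + … + 171)/172 = 172(172 − 1)/(2·172) = (172 − 1)/2.
Hence E[X] = Σ_{i=1}^{172} (172 − i)/172 = 171/2 ≈ 85.500000.

E[X] = 171/2 = 85.500000.


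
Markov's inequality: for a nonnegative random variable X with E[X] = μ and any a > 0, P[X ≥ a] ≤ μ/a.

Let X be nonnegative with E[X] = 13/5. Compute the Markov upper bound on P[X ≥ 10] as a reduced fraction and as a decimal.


μ = E[X] = 13/5, a = 10.
Markov: P[X ≥ 10] ≤ μ/a = (13/5)/10 = 13/50.
Numerically: ≈ 0.2600.
(Since a = 10 > μ = 2.6000, the bound 13/50 is < 1 and informative.)

P[X ≥ 10] ≤ 13/50 ≈ 0.2600.


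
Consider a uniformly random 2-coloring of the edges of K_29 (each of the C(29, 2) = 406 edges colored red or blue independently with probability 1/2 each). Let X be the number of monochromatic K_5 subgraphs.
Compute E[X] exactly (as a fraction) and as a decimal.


Let X = Σ_S X_S over the C(29, 5) = 118755 subsets S of size 5, where X_S = 1 if the K_5 on S is monochromatic.
For a fixed S, the K_5 on S has C(5, 2) = 10 edges. P[all 10 edges red] = (1/2)^10, and likewise for blue, so P[monochromatic] = 2·(1/2)^10 = 2^{1 − 10} = 1/512.
By linearity of expectation: E[X] = C(29, 5) · 2^{1 − 10} = 118755 · 1/512 = 118755/512.
Numerically: E[X] ≈ 231.943359.

E[X] = C(29,5)·2^(1−C(5,2)) = 118755/512 ≈ 231.943359.


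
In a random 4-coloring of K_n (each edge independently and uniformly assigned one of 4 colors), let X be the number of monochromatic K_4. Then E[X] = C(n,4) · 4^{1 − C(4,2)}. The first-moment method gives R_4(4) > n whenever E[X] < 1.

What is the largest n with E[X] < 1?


We need C(n, 4) · 4^{1 − 6} < 1, i.e. C(n, 4) < 4^{6 − 1} = 1024.
Check values of n near the boundary:
  n = 10: C(10, 4) = 210; 210 < 1024? YES
  n = 11: C(11, 4) = 330; 330 < 1024? YES
  n = 12: C(12, 4) = 495; 495 < 1024? YES
  n = 13: C(13, 4) = 715; 715 < 1024? YES
  n = 14: C(14, 4) = 1001; 1001 < 1024? YES
  n = 15: C(15, 4) = 1365; 1365 < 1024? NO
The largest n with C(n, 4) < 1024 is n = 14 (where E[X] = 1001/1024 ≈ 0.97754). Hence R_4(4) > 14, i.e. R_4(4) ≥ 15.

Largest n = 14; hence R_4(4) > 14.


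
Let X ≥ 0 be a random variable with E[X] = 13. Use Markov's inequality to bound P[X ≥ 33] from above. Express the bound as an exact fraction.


μ = E[X] = 13, a = 33.
Markov: P[X ≥ 33] ≤ μ/a = (13)/33 = 13/33.
Numerically: ≈ 0.393939.
(Since a = 33 > μ = 13.000000, the bound 13/33 is < 1 and informative.)

P[X ≥ 33] ≤ 13/33 ≈ 0.393939.


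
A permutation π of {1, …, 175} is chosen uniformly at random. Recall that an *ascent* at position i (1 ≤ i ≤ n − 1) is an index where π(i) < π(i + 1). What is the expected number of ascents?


Write X = Σ X_I over i = 1, …, 174, with X_I the indicator of one ascent.
There are 174 indicators.
For each fixed i, the pair (π(i), π(i+1)) is a uniformly random ordered pair of distinct values from {1, …, 175}; by symmetry P[π(i) < π(i+1)] = 1/2.
By linearity: E[X] = 174 · (1/2) = (175 − 1) · (1/2) = 87 ≈ 87.0000.

E[X] = 87 = 87.0000.


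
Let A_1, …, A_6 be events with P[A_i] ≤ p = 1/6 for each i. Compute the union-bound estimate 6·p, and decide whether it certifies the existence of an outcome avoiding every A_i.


Union bound: P[∪_{i=1}^{6} A_i] ≤ Σ_i P[A_i] ≤ 6·p = 6·(1/6) = 1.
Numerically: 1 ≈ 1.000000.
Is 1 < 1? NO.
Since the bound 1 is ≥ 1, the union bound is uninformative here; it does NOT by itself certify existence.

6·p = 1 ≈ 1.000000; existence NOT certified by the union bound.


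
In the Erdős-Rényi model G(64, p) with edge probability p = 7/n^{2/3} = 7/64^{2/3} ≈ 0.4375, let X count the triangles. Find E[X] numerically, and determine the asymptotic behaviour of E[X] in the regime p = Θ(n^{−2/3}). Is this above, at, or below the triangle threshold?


Number of potential triangles: C(64, 3) = 41664.
Each occurs with probability p³ ≈ (0.4375)³ ≈ 8.374023e-02.
By linearity: E[X] = C(64, 3)·p³ ≈ 41664 · 8.374023e-02 ≈ 3488.9531.
Since α = 2/3 < 1, p = c/n^{2/3} ≫ 1/n is above the triangle threshold p ~ 1/n. Asymptotically E[X] ~ (c³/6)·n^{3(1−α)} = (7³/6)·n^{1} → ∞; triangles are abundant w.h.p.

E[X] ≈ 3488.9531; in regime p = Θ(1/n^{2/3}) E[X] diverges (above the triangle threshold p ~ 1/n).


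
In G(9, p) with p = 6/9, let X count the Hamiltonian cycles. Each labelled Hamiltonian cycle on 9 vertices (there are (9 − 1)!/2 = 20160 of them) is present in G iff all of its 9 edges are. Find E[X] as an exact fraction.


K_9 has (9 − 1)!/2 = 20160 labelled Hamiltonian cycles.
For each such Hamiltonian cycle H, let X_H = 1 if all 9 edges of H are present in G. Then P[X_H = 1] = p^{9} = (2/3)^{9} = 512/19683.
By linearity: E[X] = Σ_H E[X_H] = 20160 · p^{9} = 20160 · 512/19683 = 1146880/2187.
Numerically: E[X] ≈ 524.408.

E[X] = 20160 · (2/3)^{9} = 1146880/2187 ≈ 524.408.


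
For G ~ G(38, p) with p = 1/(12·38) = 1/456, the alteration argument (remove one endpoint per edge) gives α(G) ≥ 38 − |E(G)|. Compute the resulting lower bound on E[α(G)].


E[|E(G)|] = C(38, 2)·p = 703 · (1/456) = 37/24.
E[α(G)] ≥ n − E[|E(G)|] = 38 − 37/24 = 875/24.
Numerically: ≈ 36.4583.
(This is only a lower bound; the true E[α(G)] may be larger.)

E[α(G)] ≥ 875/24 ≈ 36.4583.


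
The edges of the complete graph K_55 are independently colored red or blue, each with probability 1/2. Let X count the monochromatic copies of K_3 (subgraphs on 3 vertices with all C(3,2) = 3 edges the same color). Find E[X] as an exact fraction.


Let X = Σ_S X_S over the C(55, 3) = 26235 subsets S of size 3, where X_S = 1 if the K_3 on S is monochromatic.
For a fixed S, the K_3 on S has C(3, 2) = 3 edges. P[all 3 edges red] = (1/2)^3, and likewise for blue, so P[monochromatic] = 2·(1/2)^3 = 2^{1 − 3} = 1/4.
By linearity of expectation: E[X] = C(55, 3) · 2^{1 − 3} = 26235 · 1/4 = 26235/4.
Numerically: E[X] ≈ 6558.75000.

E[X] = C(55,3)·2^(1−C(3,2)) = 26235/4 ≈ 6558.75000.


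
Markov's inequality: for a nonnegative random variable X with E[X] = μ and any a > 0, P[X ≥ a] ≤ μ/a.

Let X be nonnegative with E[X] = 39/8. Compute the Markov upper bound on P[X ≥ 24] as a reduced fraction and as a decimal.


μ = E[X] = 39/8, a = 24.
Markov: P[X ≥ 24] ≤ μ/a = (39/8)/24 = 13/64.
Numerically: ≈ 0.20312.
(Since a = 24 > μ = 4.87500, the bound 13/64 is < 1 and informative.)

P[X ≥ 24] ≤ 13/64 ≈ 0.20312.


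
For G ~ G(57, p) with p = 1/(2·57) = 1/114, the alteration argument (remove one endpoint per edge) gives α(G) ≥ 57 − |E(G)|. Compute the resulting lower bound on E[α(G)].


E[|E(G)|] = C(57, 2)·p = 1596 · (1/114) = 14.
E[α(G)] ≥ n − E[|E(G)|] = 57 − 14 = 43.
Numerically: ≈ 43.0000.
(This is only a lower bound; the true E[α(G)] may be larger.)

E[α(G)] ≥ 43 ≈ 43.0000.


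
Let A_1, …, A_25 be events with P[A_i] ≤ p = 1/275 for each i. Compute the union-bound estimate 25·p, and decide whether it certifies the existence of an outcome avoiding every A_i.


Union bound: P[∪_{i=1}^{25} A_i] ≤ Σ_i P[A_i] ≤ 25·p = 25·(1/275) = 1/11.
Numerically: 1/11 ≈ 0.091.
Is 1/11 < 1? YES.
Since P[∪ A_i] ≤ 1/11 < 1, the complement has P[∩ A_i^c] ≥ 1 − 1/11 = 10/11 > 0, so some outcome avoids every A_i.

25·p = 1/11 ≈ 0.091; existence CERTIFIED by the union bound.


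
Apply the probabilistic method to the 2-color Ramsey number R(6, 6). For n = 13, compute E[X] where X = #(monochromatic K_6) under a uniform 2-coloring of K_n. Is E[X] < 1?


E[X] = C(13, 6) · 2^{1 − 15} = 1716 · 2^{−14} = 1716/16384.
As a reduced fraction: E[X] = 429/4096 ≈ 0.104736.
Is E[X] < 1? YES.
Since E[X] < 1, there exists a 2-coloring of K_{13} with no monochromatic K_6; hence R(6, 6) > 13.

E[X] = 429/4096 ≈ 0.104736; E[X] < 1, so R(6, 6) > 13.


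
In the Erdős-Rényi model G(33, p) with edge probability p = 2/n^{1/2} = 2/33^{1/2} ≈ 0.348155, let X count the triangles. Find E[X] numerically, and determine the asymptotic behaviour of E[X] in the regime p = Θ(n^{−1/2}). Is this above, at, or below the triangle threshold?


Number of potential triangles: C(33, 3) = 5456.
Each occurs with probability p³ ≈ (0.348155)³ ≈ 4.22006439e-02.
By linearity: E[X] = C(33, 3)·p³ ≈ 5456 · 4.22006439e-02 ≈ 230.246713.
Since α = 1/2 < 1, p = c/n^{1/2} ≫ 1/n is above the triangle threshold p ~ 1/n. Asymptotically E[X] ~ (c³/6)·n^{3(1−α)} = (2³/6)·n^{1.5} → ∞; triangles are abundant w.h.p.

E[X] ≈ 230.246713; in regime p = Θ(1/n^{1/2}) E[X] diverges (above the triangle threshold p ~ 1/n).


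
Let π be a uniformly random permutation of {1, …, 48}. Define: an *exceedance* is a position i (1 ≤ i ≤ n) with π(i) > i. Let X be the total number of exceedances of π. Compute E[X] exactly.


Write X = Σ_{i=1}^{48} X_i, where X_i = 1_{π(i) > i}.
For each fixed i, π(i) is uniform over {1, …, 48} (marginal of a uniform permutation), so P[π(i) > i] = (n − i)/n. Summing: Σ_{i=1}^{48} (n − i)/n = (0 + 1 + … + 47)/48 = 48(48 − 1)/(2·48) = (48 − 1)/2.
Hence E[X] = Σ_{i=1}^{48} (48 − i)/48 = 47/2 ≈ 23.500000.

E[X] = 47/2 = 23.500000.


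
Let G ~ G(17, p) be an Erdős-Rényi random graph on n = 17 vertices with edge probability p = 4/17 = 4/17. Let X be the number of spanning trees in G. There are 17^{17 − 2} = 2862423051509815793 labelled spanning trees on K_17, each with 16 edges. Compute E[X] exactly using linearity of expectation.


K_17 has 17^{17 − 2} = 2862423051509815793 labelled spanning trees.
For each such spanning tree H, let X_H = 1 if all 16 edges of H are present in G. Then P[X_H = 1] = p^{16} = (4/17)^{16} = 4294967296/48661191875666868481.
By linearity: E[X] = Σ_H E[X_H] = 2862423051509815793 · p^{16} = 2862423051509815793 · 4294967296/48661191875666868481 = 4294967296/17.
Numerically: E[X] ≈ 2.526e+08.

E[X] = 2862423051509815793 · (4/17)^{16} = 4294967296/17 ≈ 2.526e+08.


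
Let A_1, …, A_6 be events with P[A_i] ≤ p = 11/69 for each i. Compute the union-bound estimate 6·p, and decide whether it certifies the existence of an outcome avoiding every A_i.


Union bound: P[∪_{i=1}^{6} A_i] ≤ Σ_i P[A_i] ≤ 6·p = 6·(11/69) = 22/23.
Numerically: 22/23 ≈ 0.9565.
Is 22/23 < 1? YES.
Since P[∪ A_i] ≤ 22/23 < 1, the complement has P[∩ A_i^c] ≥ 1 − 22/23 = 1/23 > 0, so some outcome avoids every A_i.

6·p = 22/23 ≈ 0.9565; existence CERTIFIED by the union bound.


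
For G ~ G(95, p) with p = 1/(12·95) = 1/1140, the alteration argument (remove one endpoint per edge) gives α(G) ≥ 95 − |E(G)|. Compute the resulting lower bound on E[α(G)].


E[|E(G)|] = C(95, 2)·p = 4465 · (1/1140) = 47/12.
E[α(G)] ≥ n − E[|E(G)|] = 95 − 47/12 = 1093/12.
Numerically: ≈ 91.08333.
(This is only a lower bound; the true E[α(G)] may be larger.)

E[α(G)] ≥ 1093/12 ≈ 91.08333.


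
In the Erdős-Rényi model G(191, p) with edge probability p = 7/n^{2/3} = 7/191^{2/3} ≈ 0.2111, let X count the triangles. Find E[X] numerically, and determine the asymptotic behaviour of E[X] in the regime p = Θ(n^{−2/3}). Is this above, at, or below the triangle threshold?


Number of potential triangles: C(191, 3) = 1143135.
Each occurs with probability p³ ≈ (0.2111)³ ≈ 9.402155e-03.
By linearity: E[X] = C(191, 3)·p³ ≈ 1143135 · 9.402155e-03 ≈ 10747.9319.
Since α = 2/3 < 1, p = c/n^{2/3} ≫ 1/n is above the triangle threshold p ~ 1/n. Asymptotically E[X] ~ (c³/6)·n^{3(1−α)} = (7³/6)·n^{1} → ∞; triangles are abundant w.h.p.

E[X] ≈ 10747.9319; in regime p = Θ(1/n^{2/3}) E[X] diverges (above the triangle threshold p ~ 1/n).


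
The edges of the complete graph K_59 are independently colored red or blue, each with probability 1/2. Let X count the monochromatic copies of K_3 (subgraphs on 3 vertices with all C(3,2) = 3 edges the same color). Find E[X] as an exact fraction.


Let X = Σ_S X_S over the C(59, 3) = 32509 subsets S of size 3, where X_S = 1 if the K_3 on S is monochromatic.
For a fixed S, the K_3 on S has C(3, 2) = 3 edges. P[all 3 edges red] = (1/2)^3, and likewise for blue, so P[monochromatic] = 2·(1/2)^3 = 2^{1 − 3} = 1/4.
By linearity of expectation: E[X] = C(59, 3) · 2^{1 − 3} = 32509 · 1/4 = 32509/4.
Numerically: E[X] ≈ 8127.25000.

E[X] = C(59,3)·2^(1−C(3,2)) = 32509/4 ≈ 8127.25000.


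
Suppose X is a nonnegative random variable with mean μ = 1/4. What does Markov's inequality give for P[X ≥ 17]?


μ = E[X] = 1/4, a = 17.
Markov: P[X ≥ 17] ≤ μ/a = (1/4)/17 = 1/68.
Numerically: ≈ 0.01471.
(Since a = 17 > μ = 0.25000, the bound 1/68 is < 1 and informative.)

P[X ≥ 17] ≤ 1/68 ≈ 0.01471.


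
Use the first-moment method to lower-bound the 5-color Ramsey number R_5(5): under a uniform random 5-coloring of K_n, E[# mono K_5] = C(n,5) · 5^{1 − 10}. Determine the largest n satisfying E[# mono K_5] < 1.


We need C(n, 5) · 5^{1 − 10} < 1, i.e. C(n, 5) < 5^{10 − 1} = 1953125.
Check values of n near the boundary:
  n = 45: C(45, 5) = 1221759; 1221759 < 1953125? YES
  n = 46: C(46, 5) = 1370754; 1370754 < 1953125? YES
  n = 47: C(47, 5) = 1533939; 1533939 < 1953125? YES
  n = 48: C(48, 5) = 1712304; 1712304 < 1953125? YES
  n = 49: C(49, 5) = 1906884; 1906884 < 1953125? YES
  n = 50: C(50, 5) = 2118760; 2118760 < 1953125? NO
  n = 51: C(51, 5) = 2349060; 2349060 < 1953125? NO
The largest n with C(n, 5) < 1953125 is n = 49 (where E[X] = 1906884/1953125 ≈ 0.976325). Hence R_5(5) > 49, i.e. R_5(5) ≥ 50.

Largest n = 49; hence R_5(5) > 49.


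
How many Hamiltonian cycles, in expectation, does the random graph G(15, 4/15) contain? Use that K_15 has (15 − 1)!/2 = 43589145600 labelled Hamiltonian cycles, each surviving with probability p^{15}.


K_15 has (15 − 1)!/2 = 43589145600 labelled Hamiltonian cycles.
For each such Hamiltonian cycle H, let X_H = 1 if all 15 edges of H are present in G. Then P[X_H = 1] = p^{15} = (4/15)^{15} = 1073741824/437893890380859375.
By linearity of expectation: E[X] = Σ_H E[X_H] = 43589145600 · p^{15} = 43589145600 · 1073741824/437893890380859375 = 7704277975826432/72081298828125.
Numerically: E[X] ≈ 107.

E[X] = 43589145600 · (4/15)^{15} = 7704277975826432/72081298828125 ≈ 107.


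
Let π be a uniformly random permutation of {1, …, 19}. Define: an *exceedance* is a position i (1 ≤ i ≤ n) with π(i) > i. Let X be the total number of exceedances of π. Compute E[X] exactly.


Write X = Σ_{i=1}^{19} X_i, where X_i = 1_{π(i) > i}.
For each fixed i, π(i) is uniform over {1, …, 19} (marginal of a uniform permutation), so P[π(i) > i] = (n − i)/n. Summing: Σ_{i=1}^{19} (n − i)/n = (0 + 1 + … + 18)/19 = 19(19 − 1)/(2·19) = (19 − 1)/2.
Hence E[X] = Σ_{i=1}^{19} (19 − i)/19 = 9 ≈ 9.00000.

E[X] = 9 = 9.00000.


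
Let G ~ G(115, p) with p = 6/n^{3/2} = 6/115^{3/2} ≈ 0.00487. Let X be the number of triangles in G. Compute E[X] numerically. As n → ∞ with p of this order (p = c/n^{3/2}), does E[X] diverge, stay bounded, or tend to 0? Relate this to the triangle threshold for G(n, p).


Number of potential triangles: C(115, 3) = 246905.
Each occurs with probability p³ ≈ (0.00487)³ ≈ 1.15163e-07.
By linearity: E[X] = C(115, 3)·p³ ≈ 246905 · 1.15163e-07 ≈ 0.028.
Since α = 3/2 > 1, p = c/n^{3/2} = o(1/n) is below the triangle threshold p ~ 1/n. Asymptotically E[X] ~ (c³/6)·n^{3(1−α)} = (6³/6)·n^{-1.5} → 0, so by Markov's inequality G has no triangles w.h.p.

E[X] ≈ 0.028; in regime p = Θ(1/n^{3/2}) E[X] tends to 0 (below the triangle threshold p ~ 1/n).


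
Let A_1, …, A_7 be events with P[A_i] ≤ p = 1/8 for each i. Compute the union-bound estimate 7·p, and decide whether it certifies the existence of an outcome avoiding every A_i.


Union bound: P[∪_{i=1}^{7} A_i] ≤ Σ_i P[A_i] ≤ 7·p = 7·(1/8) = 7/8.
Numerically: 7/8 ≈ 0.875.
Is 7/8 < 1? YES.
Since P[∪ A_i] ≤ 7/8 < 1, the complement has P[∩ A_i^c] ≥ 1 − 7/8 = 1/8 > 0, so some outcome avoids every A_i.

7·p = 7/8 ≈ 0.875; existence CERTIFIED by the union bound.


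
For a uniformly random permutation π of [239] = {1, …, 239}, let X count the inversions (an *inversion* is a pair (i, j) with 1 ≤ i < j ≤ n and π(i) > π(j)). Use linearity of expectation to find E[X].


Write X = Σ X_I over the C(239, 2) = 28441 pairs i < j, with X_I the indicator of one inversion.
There are 28441 indicators.
For each fixed pair i < j, the values π(i) and π(j) are two distinct elements of {1, …, 239} in uniformly random order; by symmetry P[π(i) > π(j)] = 1/2.
By linearity: E[X] = 28441 · (1/2) = C(239, 2) · (1/2) = 28441/2 = 28441/2 ≈ 14220.50000.

E[X] = 28441/2 = 14220.50000.


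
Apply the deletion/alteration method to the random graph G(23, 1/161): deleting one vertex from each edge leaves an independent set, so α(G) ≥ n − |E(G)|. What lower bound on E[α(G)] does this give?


E[|E(G)|] = C(23, 2)·p = 253 · (1/161) = 11/7.
E[α(G)] ≥ n − E[|E(G)|] = 23 − 11/7 = 150/7.
Numerically: ≈ 21.42857.
(This is only a lower bound; the true E[α(G)] may be larger.)

E[α(G)] ≥ 150/7 ≈ 21.42857.


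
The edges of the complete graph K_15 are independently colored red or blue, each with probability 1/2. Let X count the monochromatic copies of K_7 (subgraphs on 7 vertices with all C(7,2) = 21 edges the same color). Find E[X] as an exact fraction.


Let X = Σ_S X_S over the C(15, 7) = 6435 subsets S of size 7, where X_S = 1 if the K_7 on S is monochromatic.
For a fixed S, the K_7 on S has C(7, 2) = 21 edges. P[all 21 edges red] = (1/2)^21, and likewise for blue, so P[monochromatic] = 2·(1/2)^21 = 2^{1 − 21} = 1/1048576.
By linearity of expectation: E[X] = C(15, 7) · 2^{1 − 21} = 6435 · 1/1048576 = 6435/1048576.
Numerically: E[X] ≈ 0.00614.

E[X] = C(15,7)·2^(1−C(7,2)) = 6435/1048576 ≈ 0.00614.


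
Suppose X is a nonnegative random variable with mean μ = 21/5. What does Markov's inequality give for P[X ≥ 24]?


μ = E[X] = 21/5, a = 24.
Markov: P[X ≥ 24] ≤ μ/a = (21/5)/24 = 7/40.
Numerically: ≈ 0.17500.
(Since a = 24 > μ = 4.20000, the bound 7/40 is < 1 and informative.)

P[X ≥ 24] ≤ 7/40 ≈ 0.17500.


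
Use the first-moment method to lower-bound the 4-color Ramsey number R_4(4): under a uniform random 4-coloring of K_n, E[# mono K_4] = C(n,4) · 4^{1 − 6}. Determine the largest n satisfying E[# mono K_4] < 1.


We need C(n, 4) · 4^{1 − 6} < 1, i.e. C(n, 4) < 4^{6 − 1} = 1024.
Check values of n near the boundary:
  n = 10: C(10, 4) = 210; 210 < 1024? YES
  n = 11: C(11, 4) = 330; 330 < 1024? YES
  n = 12: C(12, 4) = 495; 495 < 1024? YES
  n = 13: C(13, 4) = 715; 715 < 1024? YES
  n = 14: C(14, 4) = 1001; 1001 < 1024? YES
  n = 15: C(15, 4) = 1365; 1365 < 1024? NO
  n = 16: C(16, 4) = 1820; 1820 < 1024? NO
  n = 17: C(17, 4) = 2380; 2380 < 1024? NO
The largest n with C(n, 4) < 1024 is n = 14 (where E[X] = 1001/1024 ≈ 0.97754). Hence R_4(4) > 14, i.e. R_4(4) ≥ 15.

Largest n = 14; hence R_4(4) > 14.


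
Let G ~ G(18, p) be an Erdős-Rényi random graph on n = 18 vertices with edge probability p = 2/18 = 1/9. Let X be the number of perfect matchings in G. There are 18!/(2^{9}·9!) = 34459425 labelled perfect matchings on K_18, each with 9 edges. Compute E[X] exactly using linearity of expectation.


K_18 has 18!/(2^{9}·9!) = 34459425 labelled perfect matchings.
For each such perfect matching H, let X_H = 1 if all 9 edges of H are present in G. Then P[X_H = 1] = p^{9} = (1/9)^{9} = 1/387420489.
By linearity: E[X] = Σ_H E[X_H] = 34459425 · p^{9} = 34459425 · 1/387420489 = 425425/4782969.
Numerically: E[X] ≈ 0.0889.

E[X] = 34459425 · (1/9)^{9} = 425425/4782969 ≈ 0.0889.


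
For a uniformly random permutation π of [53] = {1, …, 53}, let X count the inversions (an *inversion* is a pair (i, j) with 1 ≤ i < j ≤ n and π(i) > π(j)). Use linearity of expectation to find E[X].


Write X = Σ X_I over the C(53, 2) = 1378 pairs i < j, with X_I the indicator of one inversion.
There are 1378 indicators.
For each fixed pair i < j, the values π(i) and π(j) are two distinct elements of {1, …, 53} in uniformly random order; by symmetry P[π(i) > π(j)] = 1/2.
By linearity: E[X] = 1378 · (1/2) = C(53, 2) · (1/2) = 1378/2 = 689 ≈ 689.00000.

E[X] = 689 = 689.00000.


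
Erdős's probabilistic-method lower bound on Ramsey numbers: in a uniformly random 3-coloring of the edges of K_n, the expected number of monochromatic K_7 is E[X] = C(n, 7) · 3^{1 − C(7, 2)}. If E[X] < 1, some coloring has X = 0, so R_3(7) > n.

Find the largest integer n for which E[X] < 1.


We need C(n, 7) · 3^{1 − 21} < 1, i.e. C(n, 7) < 3^{21 − 1} = 3486784401.
Check values of n near the boundary:
  n = 75: C(75, 7) = 1984829850; 1984829850 < 3486784401? YES
  n = 76: C(76, 7) = 2186189400; 2186189400 < 3486784401? YES
  n = 77: C(77, 7) = 2404808340; 2404808340 < 3486784401? YES
  n = 78: C(78, 7) = 2641902120; 2641902120 < 3486784401? YES
  n = 79: C(79, 7) = 2898753715; 2898753715 < 3486784401? YES
  n = 80: C(80, 7) = 3176716400; 3176716400 < 3486784401? YES
  n = 81: C(81, 7) = 3477216600; 3477216600 < 3486784401? YES
  n = 82: C(82, 7) = 3801756816; 3801756816 < 3486784401? NO
The largest n with C(n, 7) < 3486784401 is n = 81 (where E[X] = 42928600/43046721 ≈ 0.997256). Hence R_3(7) > 81, i.e. R_3(7) ≥ 82.

Largest n = 81; hence R_3(7) > 81.


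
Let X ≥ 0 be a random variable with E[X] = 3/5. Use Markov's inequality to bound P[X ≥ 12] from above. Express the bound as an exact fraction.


μ = E[X] = 3/5, a = 12.
Markov: P[X ≥ 12] ≤ μ/a = (3/5)/12 = 1/20.
Numerically: ≈ 0.050000.
(Since a = 12 > μ = 0.600000, the bound 1/20 is < 1 and informative.)

P[X ≥ 12] ≤ 1/20 ≈ 0.050000.


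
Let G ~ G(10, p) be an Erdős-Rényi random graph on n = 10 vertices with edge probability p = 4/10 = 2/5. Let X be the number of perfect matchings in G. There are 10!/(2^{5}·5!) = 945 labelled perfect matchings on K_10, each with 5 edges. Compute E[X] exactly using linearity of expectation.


K_10 has 10!/(2^{5}·5!) = 945 labelled perfect matchings.
For each such perfect matching H, let X_H = 1 if all 5 edges of H are present in G. Then P[X_H = 1] = p^{5} = (2/5)^{5} = 32/3125.
Summing the indicators: E[X] = Σ_H E[X_H] = 945 · p^{5} = 945 · 32/3125 = 6048/625.
Numerically: E[X] ≈ 9.68.

E[X] = 945 · (2/5)^{5} = 6048/625 ≈ 9.68.


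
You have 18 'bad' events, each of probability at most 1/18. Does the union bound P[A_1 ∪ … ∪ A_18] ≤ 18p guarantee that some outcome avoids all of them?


Union bound: P[∪_{i=1}^{18} A_i] ≤ Σ_i P[A_i] ≤ 18·p = 18·(1/18) = 1.
Numerically: 1 ≈ 1.0000.
Is 1 < 1? NO.
Since the bound 1 is ≥ 1, the union bound is uninformative here; it does NOT by itself certify existence.

18·p = 1 ≈ 1.0000; existence NOT certified by the union bound.


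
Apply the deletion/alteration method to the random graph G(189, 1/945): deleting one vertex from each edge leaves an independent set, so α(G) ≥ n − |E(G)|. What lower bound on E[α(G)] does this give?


E[|E(G)|] = C(189, 2)·p = 17766 · (1/945) = 94/5.
E[α(G)] ≥ n − E[|E(G)|] = 189 − 94/5 = 851/5.
Numerically: ≈ 170.20000.
(This is only a lower bound; the true E[α(G)] may be larger.)

E[α(G)] ≥ 851/5 ≈ 170.20000.


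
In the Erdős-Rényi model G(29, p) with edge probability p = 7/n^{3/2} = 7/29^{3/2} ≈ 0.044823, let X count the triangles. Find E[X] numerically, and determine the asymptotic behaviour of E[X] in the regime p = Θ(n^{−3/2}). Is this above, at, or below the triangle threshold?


Number of potential triangles: C(29, 3) = 3654.
Each occurs with probability p³ ≈ (0.044823)³ ≈ 9.00540252e-05.
By linearity: E[X] = C(29, 3)·p³ ≈ 3654 · 9.00540252e-05 ≈ 0.329057.
Since α = 3/2 > 1, p = c/n^{3/2} = o(1/n) is below the triangle threshold p ~ 1/n. Asymptotically E[X] ~ (c³/6)·n^{3(1−α)} = (7³/6)·n^{-1.5} → 0, so by Markov's inequality G has no triangles w.h.p.

E[X] ≈ 0.329057; in regime p = Θ(1/n^{3/2}) E[X] tends to 0 (below the triangle threshold p ~ 1/n).


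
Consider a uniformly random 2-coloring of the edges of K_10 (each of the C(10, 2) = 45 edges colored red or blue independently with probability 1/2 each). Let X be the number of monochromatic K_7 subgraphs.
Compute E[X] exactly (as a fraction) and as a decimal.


Let X = Σ_S X_S over the C(10, 7) = 120 subsets S of size 7, where X_S = 1 if the K_7 on S is monochromatic.
For a fixed S, the K_7 on S has C(7, 2) = 21 edges. P[all 21 edges red] = (1/2)^21, and likewise for blue, so P[monochromatic] = 2·(1/2)^21 = 2^{1 − 21} = 1/1048576.
By linearity of expectation: E[X] = C(10, 7) · 2^{1 − 21} = 120 · 1/1048576 = 15/131072.
Numerically: E[X] ≈ 0.000114.

E[X] = C(10,7)·2^(1−C(7,2)) = 15/131072 ≈ 0.000114.


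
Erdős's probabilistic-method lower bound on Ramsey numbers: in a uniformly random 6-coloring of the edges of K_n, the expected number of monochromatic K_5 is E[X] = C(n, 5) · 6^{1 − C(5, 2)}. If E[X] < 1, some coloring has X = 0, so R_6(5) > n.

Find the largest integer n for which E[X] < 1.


We need C(n, 5) · 6^{1 − 10} < 1, i.e. C(n, 5) < 6^{10 − 1} = 10077696.
Check values of n near the boundary:
  n = 63: C(63, 5) = 7028847; 7028847 < 10077696? YES
  n = 64: C(64, 5) = 7624512; 7624512 < 10077696? YES
  n = 65: C(65, 5) = 8259888; 8259888 < 10077696? YES
  n = 66: C(66, 5) = 8936928; 8936928 < 10077696? YES
  n = 67: C(67, 5) = 9657648; 9657648 < 10077696? YES
  n = 68: C(68, 5) = 10424128; 10424128 < 10077696? NO
  n = 69: C(69, 5) = 11238513; 11238513 < 10077696? NO
The largest n with C(n, 5) < 10077696 is n = 67 (where E[X] = 67067/69984 ≈ 0.9583190). Hence R_6(5) > 67, i.e. R_6(5) ≥ 68.

Largest n = 67; hence R_6(5) > 67.


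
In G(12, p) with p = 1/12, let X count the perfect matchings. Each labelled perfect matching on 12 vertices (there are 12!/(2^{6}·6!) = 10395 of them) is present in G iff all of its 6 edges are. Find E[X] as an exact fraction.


K_12 has 12!/(2^{6}·6!) = 10395 labelled perfect matchings.
For each such perfect matching H, let X_H = 1 if all 6 edges of H are present in G. Then P[X_H = 1] = p^{6} = (1/12)^{6} = 1/2985984.
Summing the indicators: E[X] = Σ_H E[X_H] = 10395 · p^{6} = 10395 · 1/2985984 = 385/110592.
Numerically: E[X] ≈ 0.003481.

E[X] = 10395 · (1/12)^{6} = 385/110592 ≈ 0.003481.


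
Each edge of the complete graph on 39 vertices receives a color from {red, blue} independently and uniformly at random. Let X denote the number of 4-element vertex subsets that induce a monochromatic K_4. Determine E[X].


Let X = Σ_S X_S over the C(39, 4) = 82251 subsets S of size 4, where X_S = 1 if the K_4 on S is monochromatic.
For a fixed S, the K_4 on S has C(4, 2) = 6 edges. P[all 6 edges red] = (1/2)^6, and likewise for blue, so P[monochromatic] = 2·(1/2)^6 = 2^{1 − 6} = 1/32.
By linearity: E[X] = C(39, 4) · 2^{1 − 6} = 82251 · 1/32 = 82251/32.
Numerically: E[X] ≈ 2570.34375.

E[X] = C(39,4)·2^(1−C(4,2)) = 82251/32 ≈ 2570.34375.


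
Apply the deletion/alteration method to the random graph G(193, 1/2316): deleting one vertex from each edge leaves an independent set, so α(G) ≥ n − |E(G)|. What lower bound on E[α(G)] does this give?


E[|E(G)|] = C(193, 2)·p = 18528 · (1/2316) = 8.
E[α(G)] ≥ n − E[|E(G)|] = 193 − 8 = 185.
Numerically: ≈ 185.000000.
(This is only a lower bound; the true E[α(G)] may be larger.)

E[α(G)] ≥ 185 ≈ 185.000000.


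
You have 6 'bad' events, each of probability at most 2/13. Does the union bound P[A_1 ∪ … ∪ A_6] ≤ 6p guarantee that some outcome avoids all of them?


Union bound: P[∪_{i=1}^{6} A_i] ≤ Σ_i P[A_i] ≤ 6·p = 6·(2/13) = 12/13.
Numerically: 12/13 ≈ 0.9231.
Is 12/13 < 1? YES.
Since P[∪ A_i] ≤ 12/13 < 1, the complement has P[∩ A_i^c] ≥ 1 − 12/13 = 1/13 > 0, so some outcome avoids every A_i.

6·p = 12/13 ≈ 0.9231; existence CERTIFIED by the union bound.


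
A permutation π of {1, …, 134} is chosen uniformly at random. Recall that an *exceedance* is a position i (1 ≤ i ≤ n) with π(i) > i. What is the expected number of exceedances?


Write X = Σ_{i=1}^{134} X_i, where X_i = 1_{π(i) > i}.
For each fixed i, π(i) is uniform over {1, …, 134} (marginal of a uniform permutation), so P[π(i) > i] = (n − i)/n. Summing: Σ_{i=1}^{134} (n − i)/n = (0 + 1 + … + 133)/134 = 134(134 − 1)/(2·134) = (134 − 1)/2.
Hence E[X] = Σ_{i=1}^{134} (134 − i)/134 = 133/2 ≈ 66.5000.

E[X] = 133/2 = 66.5000.


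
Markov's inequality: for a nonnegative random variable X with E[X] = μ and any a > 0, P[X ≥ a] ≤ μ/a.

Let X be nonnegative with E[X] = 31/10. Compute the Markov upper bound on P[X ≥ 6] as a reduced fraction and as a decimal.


μ = E[X] = 31/10, a = 6.
Markov: P[X ≥ 6] ≤ μ/a = (31/10)/6 = 31/60.
Numerically: ≈ 0.51667.
(Since a = 6 > μ = 3.10000, the bound 31/60 is < 1 and informative.)

P[X ≥ 6] ≤ 31/60 ≈ 0.51667.


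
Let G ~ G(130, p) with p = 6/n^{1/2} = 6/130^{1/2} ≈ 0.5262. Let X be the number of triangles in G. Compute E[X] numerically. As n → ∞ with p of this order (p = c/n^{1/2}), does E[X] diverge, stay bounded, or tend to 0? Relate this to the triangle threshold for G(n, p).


Number of potential triangles: C(130, 3) = 357760.
Each occurs with probability p³ ≈ (0.5262)³ ≈ 1.457266e-01.
By linearity: E[X] = C(130, 3)·p³ ≈ 357760 · 1.457266e-01 ≈ 52135.1353.
Since α = 1/2 < 1, p = c/n^{1/2} ≫ 1/n is above the triangle threshold p ~ 1/n. Asymptotically E[X] ~ (c³/6)·n^{3(1−α)} = (6³/6)·n^{1.5} → ∞; triangles are abundant w.h.p.

E[X] ≈ 52135.1353; in regime p = Θ(1/n^{1/2}) E[X] diverges (above the triangle threshold p ~ 1/n).


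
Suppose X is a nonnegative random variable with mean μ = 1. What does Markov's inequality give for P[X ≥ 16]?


μ = E[X] = 1, a = 16.
Markov: P[X ≥ 16] ≤ μ/a = (1)/16 = 1/16.
Numerically: ≈ 0.06250.
(Since a = 16 > μ = 1.00000, the bound 1/16 is < 1 and informative.)

P[X ≥ 16] ≤ 1/16 ≈ 0.06250.


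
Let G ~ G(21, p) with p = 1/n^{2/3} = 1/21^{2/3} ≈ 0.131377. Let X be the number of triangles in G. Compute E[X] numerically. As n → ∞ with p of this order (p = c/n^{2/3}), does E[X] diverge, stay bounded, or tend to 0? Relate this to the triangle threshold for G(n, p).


Number of potential triangles: C(21, 3) = 1330.
Each occurs with probability p³ ≈ (0.131377)³ ≈ 2.26757370e-03.
By linearity: E[X] = C(21, 3)·p³ ≈ 1330 · 2.26757370e-03 ≈ 3.015873.
Since α = 2/3 < 1, p = c/n^{2/3} ≫ 1/n is above the triangle threshold p ~ 1/n. Asymptotically E[X] ~ (c³/6)·n^{3(1−α)} = (1³/6)·n^{1} → ∞; triangles are abundant w.h.p.

E[X] ≈ 3.015873; in regime p = Θ(1/n^{2/3}) E[X] diverges (above the triangle threshold p ~ 1/n).


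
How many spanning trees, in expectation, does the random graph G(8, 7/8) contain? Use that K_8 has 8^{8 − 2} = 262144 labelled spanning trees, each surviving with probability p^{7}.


K_8 has 8^{8 − 2} = 262144 labelled spanning trees.
For each such spanning tree H, let X_H = 1 if all 7 edges of H are present in G. Then P[X_H = 1] = p^{7} = (7/8)^{7} = 823543/2097152.
By linearity of expectation: E[X] = Σ_H E[X_H] = 262144 · p^{7} = 262144 · 823543/2097152 = 823543/8.
Numerically: E[X] ≈ 102943.

E[X] = 262144 · (7/8)^{7} = 823543/8 ≈ 102943.


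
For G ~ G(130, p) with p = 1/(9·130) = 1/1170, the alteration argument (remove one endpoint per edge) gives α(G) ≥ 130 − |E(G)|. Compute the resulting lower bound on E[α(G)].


E[|E(G)|] = C(130, 2)·p = 8385 · (1/1170) = 43/6.
E[α(G)] ≥ n − E[|E(G)|] = 130 − 43/6 = 737/6.
Numerically: ≈ 122.833.
(This is only a lower bound; the true E[α(G)] may be larger.)

E[α(G)] ≥ 737/6 ≈ 122.833.


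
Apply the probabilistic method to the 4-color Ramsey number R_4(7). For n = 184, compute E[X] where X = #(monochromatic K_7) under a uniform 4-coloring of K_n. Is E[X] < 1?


E[X] = C(184, 7) · 4^{1 − 21} = 1262216571096 · 4^{−20} = 1262216571096/1099511627776.
As a reduced fraction: E[X] = 157777071387/137438953472 ≈ 1.1480.
Is E[X] < 1? NO.
Since E[X] ≥ 1, the first-moment bound is inconclusive at n = 184; it does NOT by itself certify R_4(7) > 184.

E[X] = 157777071387/137438953472 ≈ 1.1480; E[X] ≥ 1; first-moment method inconclusive here.


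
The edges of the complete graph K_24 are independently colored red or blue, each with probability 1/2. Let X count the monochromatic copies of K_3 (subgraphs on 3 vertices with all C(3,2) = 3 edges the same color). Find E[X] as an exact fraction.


Let X = Σ_S X_S over the C(24, 3) = 2024 subsets S of size 3, where X_S = 1 if the K_3 on S is monochromatic.
For a fixed S, the K_3 on S has C(3, 2) = 3 edges. P[all 3 edges red] = (1/2)^3, and likewise for blue, so P[monochromatic] = 2·(1/2)^3 = 2^{1 − 3} = 1/4.
By linearity: E[X] = C(24, 3) · 2^{1 − 3} = 2024 · 1/4 = 506.
Numerically: E[X] ≈ 506.000.

E[X] = C(24,3)·2^(1−C(3,2)) = 506 ≈ 506.000.


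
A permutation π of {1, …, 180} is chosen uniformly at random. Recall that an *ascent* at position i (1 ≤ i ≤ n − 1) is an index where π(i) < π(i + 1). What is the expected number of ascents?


Write X = Σ X_I over i = 1, …, 179, with X_I the indicator of one ascent.
There are 179 indicators.
For each fixed i, the pair (π(i), π(i+1)) is a uniformly random ordered pair of distinct values from {1, …, 180}; by symmetry P[π(i) < π(i+1)] = 1/2.
By linearity: E[X] = 179 · (1/2) = (180 − 1) · (1/2) = 179/2 ≈ 89.500.

E[X] = 179/2 = 89.500.


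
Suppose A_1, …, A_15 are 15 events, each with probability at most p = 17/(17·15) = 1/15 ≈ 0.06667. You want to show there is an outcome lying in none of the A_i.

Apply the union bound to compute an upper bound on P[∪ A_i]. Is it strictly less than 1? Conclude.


Union bound: P[∪_{i=1}^{15} A_i] ≤ Σ_i P[A_i] ≤ 15·p = 15·(1/15) = 1.
Numerically: 1 ≈ 1.00000.
Is 1 < 1? NO.
Since the bound 1 is ≥ 1, the union bound is uninformative here; it does NOT by itself certify existence.

15·p = 1 ≈ 1.00000; existence NOT certified by the union bound.


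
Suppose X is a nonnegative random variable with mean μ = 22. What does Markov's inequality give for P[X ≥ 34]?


μ = E[X] = 22, a = 34.
Markov: P[X ≥ 34] ≤ μ/a = (22)/34 = 11/17.
Numerically: ≈ 0.647.
(Since a = 34 > μ = 22.000, the bound 11/17 is < 1 and informative.)

P[X ≥ 34] ≤ 11/17 ≈ 0.647.


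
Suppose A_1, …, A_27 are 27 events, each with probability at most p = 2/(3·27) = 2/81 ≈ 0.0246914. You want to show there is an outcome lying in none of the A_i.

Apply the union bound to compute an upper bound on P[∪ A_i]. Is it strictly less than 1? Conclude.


Union bound: P[∪_{i=1}^{27} A_i] ≤ Σ_i P[A_i] ≤ 27·p = 27·(2/81) = 2/3.
Numerically: 2/3 ≈ 0.6666667.
Is 2/3 < 1? YES.
Since P[∪ A_i] ≤ 2/3 < 1, the complement has P[∩ A_i^c] ≥ 1 − 2/3 = 1/3 > 0, so some outcome avoids every A_i.

27·p = 2/3 ≈ 0.6666667; existence CERTIFIED by the union bound.


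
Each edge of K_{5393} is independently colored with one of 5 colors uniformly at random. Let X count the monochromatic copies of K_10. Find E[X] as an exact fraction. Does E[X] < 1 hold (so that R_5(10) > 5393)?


E[X] = C(5393, 10) · 5^{1 − 45} = 5687418968154238267170642278008 · 5^{−44} = 5687418968154238267170642278008/5684341886080801486968994140625.
As a reduced fraction: E[X] = 5687418968154238267170642278008/5684341886080801486968994140625 ≈ 1.000541.
Is E[X] < 1? NO.
Since E[X] ≥ 1, the first-moment bound is inconclusive at n = 5393; it does NOT by itself certify R_5(10) > 5393.

E[X] = 5687418968154238267170642278008/5684341886080801486968994140625 ≈ 1.000541; E[X] ≥ 1; first-moment method inconclusive here.


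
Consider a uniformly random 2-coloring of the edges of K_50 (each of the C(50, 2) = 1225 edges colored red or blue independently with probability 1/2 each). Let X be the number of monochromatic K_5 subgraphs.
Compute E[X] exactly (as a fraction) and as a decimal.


Let X = Σ_S X_S over the C(50, 5) = 2118760 subsets S of size 5, where X_S = 1 if the K_5 on S is monochromatic.
For a fixed S, the K_5 on S has C(5, 2) = 10 edges. P[all 10 edges red] = (1/2)^10, and likewise for blue, so P[monochromatic] = 2·(1/2)^10 = 2^{1 − 10} = 1/512.
Summing: E[X] = C(50, 5) · 2^{1 − 10} = 2118760 · 1/512 = 264845/64.
Numerically: E[X] ≈ 4138.2031.

E[X] = C(50,5)·2^(1−C(5,2)) = 264845/64 ≈ 4138.2031.


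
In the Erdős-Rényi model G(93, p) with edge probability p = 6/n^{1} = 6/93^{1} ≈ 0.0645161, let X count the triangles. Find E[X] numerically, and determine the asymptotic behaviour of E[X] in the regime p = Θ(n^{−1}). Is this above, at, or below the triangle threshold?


Number of potential triangles: C(93, 3) = 129766.
Each occurs with probability p³ ≈ (0.0645161)³ ≈ 2.68537478e-04.
By linearity: E[X] = C(93, 3)·p³ ≈ 129766 · 2.68537478e-04 ≈ 34.847034.
Here α = 1, so p = 6/n is exactly at the triangle threshold p ~ 1/n. Asymptotically E[X] → c³/6 = 6³/6 = 36 ≈ 36.000000, a bounded constant. In this regime the triangle count is asymptotically Poisson(c³/6).

E[X] ≈ 34.847034; in regime p = Θ(1/n^{1}) E[X] stays bounded (at the triangle threshold p ~ 1/n).


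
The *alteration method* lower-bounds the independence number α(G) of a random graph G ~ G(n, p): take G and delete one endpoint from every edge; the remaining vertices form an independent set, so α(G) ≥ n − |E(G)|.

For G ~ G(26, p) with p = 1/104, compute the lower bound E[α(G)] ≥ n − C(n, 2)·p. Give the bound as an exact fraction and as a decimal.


E[|E(G)|] = C(26, 2)·p = 325 · (1/104) = 25/8.
E[α(G)] ≥ n − E[|E(G)|] = 26 − 25/8 = 183/8.
Numerically: ≈ 22.8750.
(This is only a lower bound; the true E[α(G)] may be larger.)

E[α(G)] ≥ 183/8 ≈ 22.8750.
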